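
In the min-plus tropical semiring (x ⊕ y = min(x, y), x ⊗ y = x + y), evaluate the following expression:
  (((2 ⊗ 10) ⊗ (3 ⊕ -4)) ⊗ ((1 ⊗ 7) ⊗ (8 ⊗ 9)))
(((2 ⊗ 10) ⊗ (3 ⊕ -4)) ⊗ ((1 ⊗ 7) ⊗ (8 ⊗ 9))) = 33

Expand innermost to outermost. Recall ⊕ takes the minimum of its arguments and ⊗ takes their sum. Working out the expression (((2 ⊗ 10) ⊗ (3 ⊕ -4)) ⊗ ((1 ⊗ 7) ⊗ (8 ⊗ 9))) gives 33.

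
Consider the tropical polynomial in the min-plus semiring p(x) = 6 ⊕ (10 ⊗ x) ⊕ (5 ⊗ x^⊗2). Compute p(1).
p(1) = 6

A tropical monomial a ⊗ x^⊗i evaluates to a + i · x. Evaluating each term at x = 1:
  Term 0 contributes 6 + 0 · 1 = 6
  Term 1 contributes 10 + 1 · 1 = 11
  Term 2 contributes 5 + 2 · 1 = 7
p(1) = ⊕ of these = min[6, 11, 7] = 6.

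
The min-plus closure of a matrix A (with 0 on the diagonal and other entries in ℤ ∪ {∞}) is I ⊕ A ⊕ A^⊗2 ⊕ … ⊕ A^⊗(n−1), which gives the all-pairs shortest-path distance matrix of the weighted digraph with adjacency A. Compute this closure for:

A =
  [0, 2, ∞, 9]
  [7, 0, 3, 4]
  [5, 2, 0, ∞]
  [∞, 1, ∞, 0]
Closure =
  [0, 2, 5, 6]
  [7, 0, 3, 4]
  [5, 2, 0, 6]
  [8, 1, 4, 0]

This is the Floyd-Warshall all-pairs shortest-path computation. For each intermediate vertex k = 0, 1, …, 3, update dist[i][j] ← min(dist[i][j], dist[i][k] + dist[k][j]). The final matrix gives, for each (i, j), the minimum total weight of any directed path from i to j (possibly empty when i = j).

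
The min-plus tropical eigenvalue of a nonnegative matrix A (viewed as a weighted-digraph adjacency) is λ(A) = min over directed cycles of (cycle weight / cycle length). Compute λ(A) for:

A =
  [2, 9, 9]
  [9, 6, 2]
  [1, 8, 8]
λ(A) = 2

Enumerate directed cycles and compute their means (weight / length). Sample:
  cycle 0 → 0: weight = 2, length = 1, mean = 2/1 ≈ 2.000
  cycle 1 → 1: weight = 6, length = 1, mean = 6/1 ≈ 6.000
  cycle 2 → 2: weight = 8, length = 1, mean = 8/1 ≈ 8.000
  cycle 0 → 1 → 0: weight = 18, length = 2, mean = 18/2 ≈ 9.000
  cycle 0 → 2 → 0: weight = 10, length = 2, mean = 10/2 ≈ 5.000
  cycle 1 → 0 → 1: weight = 18, length = 2, mean = 18/2 ≈ 9.000
Minimum mean = 2.000, attained e.g. along the cycle 0 → 0 with weight 2 and length 1. So λ(A) = 2/1 = 2.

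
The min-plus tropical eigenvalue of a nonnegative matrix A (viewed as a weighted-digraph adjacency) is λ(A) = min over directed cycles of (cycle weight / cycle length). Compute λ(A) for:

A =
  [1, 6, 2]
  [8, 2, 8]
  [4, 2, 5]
λ(A) = 1

Enumerate directed cycles and compute their means (weight / length). Sample:
  cycle 0 → 0: weight = 1, length = 1, mean = 1/1 ≈ 1.000
  cycle 1 → 1: weight = 2, length = 1, mean = 2/1 ≈ 2.000
  cycle 2 → 2: weight = 5, length = 1, mean = 5/1 ≈ 5.000
  cycle 0 → 1 → 0: weight = 14, length = 2, mean = 14/2 ≈ 7.000
  cycle 0 → 2 → 0: weight = 6, length = 2, mean = 6/2 ≈ 3.000
  cycle 1 → 0 → 1: weight = 14, length = 2, mean = 14/2 ≈ 7.000
Minimum mean = 1.000, attained e.g. along the cycle 0 → 0 with weight 1 and length 1. So λ(A) = 1/1 = 1.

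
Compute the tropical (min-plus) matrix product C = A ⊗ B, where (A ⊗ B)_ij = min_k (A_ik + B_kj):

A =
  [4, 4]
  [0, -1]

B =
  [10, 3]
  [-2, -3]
A ⊗ B =
  [2, 1]
  [-3, -4]

Apply the min-plus product entry-by-entry:
  C[0][0] = min over k of (A[0][0] + B[0][0] = 4 + 10 = 14, A[0][1] + B[1][0] = 4 + -2 = 2) = 2 (attained at k = 1)
  C[0][1] = min over k of (A[0][0] + B[0][1] = 4 + 3 = 7, A[0][1] + B[1][1] = 4 + -3 = 1) = 1 (attained at k = 1)
  C[1][0] = min over k of (A[1][0] + B[0][0] = 0 + 10 = 10, A[1][1] + B[1][0] = -1 + -2 = -3) = -3 (attained at k = 1)
  C[1][1] = min over k of (A[1][0] + B[0][1] = 0 + 3 = 3, A[1][1] + B[1][1] = -1 + -3 = -4) = -4 (attained at k = 1)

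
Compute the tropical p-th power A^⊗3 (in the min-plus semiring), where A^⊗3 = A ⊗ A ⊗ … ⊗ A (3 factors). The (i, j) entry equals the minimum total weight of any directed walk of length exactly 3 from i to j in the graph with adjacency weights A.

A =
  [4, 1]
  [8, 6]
A^⊗3 =
  [12, 9]
  [16, 13]

Each entry (A^⊗3)_ij equals the minimum over all length-3 walks i = v_0 → v_1 → … → v_3 = j of Σ_t A[v_t][v_{t+1}]. For example, for (i, j) = (0, 1) we minimise over 4 possible intermediate vertex sequences; the minimum is 9, attained along the walk 0 → 0 → 0 → 1.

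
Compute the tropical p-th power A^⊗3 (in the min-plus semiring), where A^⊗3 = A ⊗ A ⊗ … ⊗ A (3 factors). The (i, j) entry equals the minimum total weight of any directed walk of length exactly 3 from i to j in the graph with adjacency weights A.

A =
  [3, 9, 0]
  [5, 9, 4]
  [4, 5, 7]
A^⊗3 =
  [7, 8, 4]
  [9, 10, 8]
  [8, 9, 7]

Each entry (A^⊗3)_ij equals the minimum over all length-3 walks i = v_0 → v_1 → … → v_3 = j of Σ_t A[v_t][v_{t+1}]. For example, for (i, j) = (0, 2) we minimise over 9 possible intermediate vertex sequences; the minimum is 4, attained along the walk 0 → 2 → 0 → 2.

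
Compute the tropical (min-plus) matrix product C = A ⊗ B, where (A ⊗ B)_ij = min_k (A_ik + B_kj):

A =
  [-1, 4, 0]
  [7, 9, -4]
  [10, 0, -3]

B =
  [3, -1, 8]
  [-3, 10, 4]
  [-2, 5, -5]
A ⊗ B =
  [-2, -2, -5]
  [-6, 1, -9]
  [-5, 2, -8]

Apply the min-plus product entry-by-entry:
  C[0][0] = min over k of (A[0][0] + B[0][0] = -1 + 3 = 2, A[0][1] + B[1][0] = 4 + -3 = 1, A[0][2] + B[2][0] = 0 + -2 = -2) = -2 (attained at k = 2)
  C[0][1] = min over k of (A[0][0] + B[0][1] = -1 + -1 = -2, A[0][1] + B[1][1] = 4 + 10 = 14, A[0][2] + B[2][1] = 0 + 5 = 5) = -2 (attained at k = 0)
  C[0][2] = min over k of (A[0][0] + B[0][2] = -1 + 8 = 7, A[0][1] + B[1][2] = 4 + 4 = 8, A[0][2] + B[2][2] = 0 + -5 = -5) = -5 (attained at k = 2)
  C[1][0] = min over k of (A[1][0] + B[0][0] = 7 + 3 = 10, A[1][1] + B[1][0] = 9 + -3 = 6, A[1][2] + B[2][0] = -4 + -2 = -6) = -6 (attained at k = 2)
  C[1][1] = min over k of (A[1][0] + B[0][1] = 7 + -1 = 6, A[1][1] + B[1][1] = 9 + 10 = 19, A[1][2] + B[2][1] = -4 + 5 = 1) = 1 (attained at k = 2)
  C[1][2] = min over k of (A[1][0] + B[0][2] = 7 + 8 = 15, A[1][1] + B[1][2] = 9 + 4 = 13, A[1][2] + B[2][2] = -4 + -5 = -9) = -9 (attained at k = 2)
  C[2][0] = min over k of (A[2][0] + B[0][0] = 10 + 3 = 13, A[2][1] + B[1][0] = 0 + -3 = -3, A[2][2] + B[2][0] = -3 + -2 = -5) = -5 (attained at k = 2)
  C[2][1] = min over k of (A[2][0] + B[0][1] = 10 + -1 = 9, A[2][1] + B[1][1] = 0 + 10 = 10, A[2][2] + B[2][1] = -3 + 5 = 2) = 2 (attained at k = 2)
  C[2][2] = min over k of (A[2][0] + B[0][2] = 10 + 8 = 18, A[2][1] + B[1][2] = 0 + 4 = 4, A[2][2] + B[2][2] = -3 + -5 = -8) = -8 (attained at k = 2)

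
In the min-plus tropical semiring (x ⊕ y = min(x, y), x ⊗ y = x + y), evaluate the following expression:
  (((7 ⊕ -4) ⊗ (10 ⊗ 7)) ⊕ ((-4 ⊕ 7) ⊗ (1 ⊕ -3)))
(((7 ⊕ -4) ⊗ (10 ⊗ 7)) ⊕ ((-4 ⊕ 7) ⊗ (1 ⊕ -3))) = -7

Expand innermost to outermost. Recall ⊕ takes the minimum of its arguments and ⊗ takes their sum. Working out the expression (((7 ⊕ -4) ⊗ (10 ⊗ 7)) ⊕ ((-4 ⊕ 7) ⊗ (1 ⊕ -3))) gives -7.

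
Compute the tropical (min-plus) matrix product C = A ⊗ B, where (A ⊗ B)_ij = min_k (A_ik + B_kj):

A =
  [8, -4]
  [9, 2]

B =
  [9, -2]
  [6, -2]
A ⊗ B =
  [2, -6]
  [8, 0]

Apply the min-plus product entry-by-entry:
  C[0][0] = min over k of (A[0][0] + B[0][0] = 8 + 9 = 17, A[0][1] + B[1][0] = -4 + 6 = 2) = 2 (attained at k = 1)
  C[0][1] = min over k of (A[0][0] + B[0][1] = 8 + -2 = 6, A[0][1] + B[1][1] = -4 + -2 = -6) = -6 (attained at k = 1)
  C[1][0] = min over k of (A[1][0] + B[0][0] = 9 + 9 = 18, A[1][1] + B[1][0] = 2 + 6 = 8) = 8 (attained at k = 1)
  C[1][1] = min over k of (A[1][0] + B[0][1] = 9 + -2 = 7, A[1][1] + B[1][1] = 2 + -2 = 0) = 0 (attained at k = 1)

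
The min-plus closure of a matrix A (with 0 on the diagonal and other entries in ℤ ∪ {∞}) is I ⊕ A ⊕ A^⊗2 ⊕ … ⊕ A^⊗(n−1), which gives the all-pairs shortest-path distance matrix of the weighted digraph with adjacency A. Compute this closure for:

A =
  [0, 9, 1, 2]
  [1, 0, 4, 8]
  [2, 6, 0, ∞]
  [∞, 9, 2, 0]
Closure =
  [0, 7, 1, 2]
  [1, 0, 2, 3]
  [2, 6, 0, 4]
  [4, 8, 2, 0]

This is the Floyd-Warshall all-pairs shortest-path computation. For each intermediate vertex k = 0, 1, …, 3, update dist[i][j] ← min(dist[i][j], dist[i][k] + dist[k][j]). The final matrix gives, for each (i, j), the minimum total weight of any directed path from i to j (possibly empty when i = j).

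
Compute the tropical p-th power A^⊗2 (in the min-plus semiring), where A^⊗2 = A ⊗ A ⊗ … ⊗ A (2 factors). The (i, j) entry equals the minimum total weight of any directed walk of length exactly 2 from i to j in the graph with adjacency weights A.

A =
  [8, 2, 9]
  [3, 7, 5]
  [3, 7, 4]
A^⊗2 =
  [5, 9, 7]
  [8, 5, 9]
  [7, 5, 8]

Each entry (A^⊗2)_ij equals the minimum over all length-2 walks i = v_0 → v_1 → … → v_2 = j of Σ_t A[v_t][v_{t+1}]. For example, for (i, j) = (0, 2) we minimise over 3 possible intermediate vertex sequences; the minimum is 7, attained along the walk 0 → 1 → 2.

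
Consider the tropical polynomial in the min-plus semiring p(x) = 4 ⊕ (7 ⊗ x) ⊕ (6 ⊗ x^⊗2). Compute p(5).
p(5) = 4

A tropical monomial a ⊗ x^⊗i evaluates to a + i · x. Evaluating each term at x = 5:
  Term 0 contributes 4 + 0 · 5 = 4
  Term 1 contributes 7 + 1 · 5 = 12
  Term 2 contributes 6 + 2 · 5 = 16
p(5) = ⊕ of these = min[4, 12, 16] = 4.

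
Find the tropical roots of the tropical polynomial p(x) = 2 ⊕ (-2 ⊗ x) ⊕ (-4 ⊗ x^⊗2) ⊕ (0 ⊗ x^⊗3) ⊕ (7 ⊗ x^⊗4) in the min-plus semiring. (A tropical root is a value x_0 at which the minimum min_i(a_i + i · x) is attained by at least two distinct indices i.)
Roots: {-7, -4, 2, 4}

Each tropical root is a break point of the lower envelope of the lines y = a_i + i · x (there are 5 lines, with slopes 0, 1, ..., 4). Only the lines that attain the minimum somewhere contribute to roots; other lines are dominated. Here the surviving (envelope) indices are i = 4, i = 3, i = 2, i = 1, i = 0.
Intersections between consecutive envelope lines give the roots: for adjacent envelope indices i < j the intersection is x = (a_i − a_j) / (j − i). Reading off the sorted break points: {-7, -4, 2, 4}.
Verification: at each break x_0, at least two indices attain the minimum of min_i(a_i + i · x_0).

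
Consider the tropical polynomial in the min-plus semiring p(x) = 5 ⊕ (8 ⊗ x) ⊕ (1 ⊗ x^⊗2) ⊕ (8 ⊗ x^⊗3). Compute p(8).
p(8) = 5

A tropical monomial a ⊗ x^⊗i evaluates to a + i · x. Evaluating each term at x = 8:
  Term 0 contributes 5 + 0 · 8 = 5
  Term 1 contributes 8 + 1 · 8 = 16
  Term 2 contributes 1 + 2 · 8 = 17
  Term 3 contributes 8 + 3 · 8 = 32
p(8) = ⊕ of these = min[5, 16, 17, 32] = 5.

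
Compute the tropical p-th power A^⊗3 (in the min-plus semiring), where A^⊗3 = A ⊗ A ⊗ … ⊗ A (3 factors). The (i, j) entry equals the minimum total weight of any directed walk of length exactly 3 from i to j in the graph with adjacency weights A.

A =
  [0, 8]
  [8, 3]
A^⊗3 =
  [0, 8]
  [8, 9]

Each entry (A^⊗3)_ij equals the minimum over all length-3 walks i = v_0 → v_1 → … → v_3 = j of Σ_t A[v_t][v_{t+1}]. For example, for (i, j) = (0, 1) we minimise over 4 possible intermediate vertex sequences; the minimum is 8, attained along the walk 0 → 0 → 0 → 1.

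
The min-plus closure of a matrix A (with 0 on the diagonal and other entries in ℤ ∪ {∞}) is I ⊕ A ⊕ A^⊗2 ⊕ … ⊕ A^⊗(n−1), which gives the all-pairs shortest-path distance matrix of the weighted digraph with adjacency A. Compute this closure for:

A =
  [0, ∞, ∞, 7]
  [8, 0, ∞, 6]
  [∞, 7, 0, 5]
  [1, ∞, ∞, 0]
Closure =
  [0, ∞, ∞, 7]
  [7, 0, ∞, 6]
  [6, 7, 0, 5]
  [1, ∞, ∞, 0]

This is the Floyd-Warshall all-pairs shortest-path computation. For each intermediate vertex k = 0, 1, …, 3, update dist[i][j] ← min(dist[i][j], dist[i][k] + dist[k][j]). The final matrix gives, for each (i, j), the minimum total weight of any directed path from i to j (possibly empty when i = j).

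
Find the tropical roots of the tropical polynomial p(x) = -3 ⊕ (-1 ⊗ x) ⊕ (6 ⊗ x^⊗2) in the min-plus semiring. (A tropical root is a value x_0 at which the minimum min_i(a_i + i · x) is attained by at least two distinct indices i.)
Roots: {-7, -2}

Each tropical root is a break point of the lower envelope of the lines y = a_i + i · x (there are 3 lines, with slopes 0, 1, ..., 2). Only the lines that attain the minimum somewhere contribute to roots; other lines are dominated. Here the surviving (envelope) indices are i = 2, i = 1, i = 0.
Intersections between consecutive envelope lines give the roots: for adjacent envelope indices i < j the intersection is x = (a_i − a_j) / (j − i). Reading off the sorted break points: {-7, -2}.
Verification: at each break x_0, at least two indices attain the minimum of min_i(a_i + i · x_0).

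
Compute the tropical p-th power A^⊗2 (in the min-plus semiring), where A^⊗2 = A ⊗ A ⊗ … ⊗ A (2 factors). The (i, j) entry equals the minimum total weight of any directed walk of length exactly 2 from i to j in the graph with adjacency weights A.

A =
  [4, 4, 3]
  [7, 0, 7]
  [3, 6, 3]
A^⊗2 =
  [6, 4, 6]
  [7, 0, 7]
  [6, 6, 6]

Each entry (A^⊗2)_ij equals the minimum over all length-2 walks i = v_0 → v_1 → … → v_2 = j of Σ_t A[v_t][v_{t+1}]. For example, for (i, j) = (0, 2) we minimise over 3 possible intermediate vertex sequences; the minimum is 6, attained along the walk 0 → 2 → 2.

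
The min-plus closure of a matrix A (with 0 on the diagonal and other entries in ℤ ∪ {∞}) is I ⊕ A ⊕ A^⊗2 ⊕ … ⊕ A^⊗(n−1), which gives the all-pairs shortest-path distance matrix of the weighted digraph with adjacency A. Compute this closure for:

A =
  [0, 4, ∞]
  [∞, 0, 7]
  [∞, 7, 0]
Closure =
  [0, 4, 11]
  [∞, 0, 7]
  [∞, 7, 0]

This is the Floyd-Warshall all-pairs shortest-path computation. For each intermediate vertex k = 0, 1, …, 2, update dist[i][j] ← min(dist[i][j], dist[i][k] + dist[k][j]). The final matrix gives, for each (i, j), the minimum total weight of any directed path from i to j (possibly empty when i = j).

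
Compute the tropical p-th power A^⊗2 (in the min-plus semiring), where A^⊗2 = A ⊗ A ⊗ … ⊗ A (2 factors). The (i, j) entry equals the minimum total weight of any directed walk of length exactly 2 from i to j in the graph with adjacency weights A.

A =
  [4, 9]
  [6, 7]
A^⊗2 =
  [8, 13]
  [10, 14]

Each entry (A^⊗2)_ij equals the minimum over all length-2 walks i = v_0 → v_1 → … → v_2 = j of Σ_t A[v_t][v_{t+1}]. For example, for (i, j) = (0, 1) we minimise over 2 possible intermediate vertex sequences; the minimum is 13, attained along the walk 0 → 0 → 1.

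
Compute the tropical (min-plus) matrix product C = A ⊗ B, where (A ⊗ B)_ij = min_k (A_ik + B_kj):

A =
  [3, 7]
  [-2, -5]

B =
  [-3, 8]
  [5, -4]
A ⊗ B =
  [0, 3]
  [-5, -9]

Apply the min-plus product entry-by-entry:
  C[0][0] = min over k of (A[0][0] + B[0][0] = 3 + -3 = 0, A[0][1] + B[1][0] = 7 + 5 = 12) = 0 (attained at k = 0)
  C[0][1] = min over k of (A[0][0] + B[0][1] = 3 + 8 = 11, A[0][1] + B[1][1] = 7 + -4 = 3) = 3 (attained at k = 1)
  C[1][0] = min over k of (A[1][0] + B[0][0] = -2 + -3 = -5, A[1][1] + B[1][0] = -5 + 5 = 0) = -5 (attained at k = 0)
  C[1][1] = min over k of (A[1][0] + B[0][1] = -2 + 8 = 6, A[1][1] + B[1][1] = -5 + -4 = -9) = -9 (attained at k = 1)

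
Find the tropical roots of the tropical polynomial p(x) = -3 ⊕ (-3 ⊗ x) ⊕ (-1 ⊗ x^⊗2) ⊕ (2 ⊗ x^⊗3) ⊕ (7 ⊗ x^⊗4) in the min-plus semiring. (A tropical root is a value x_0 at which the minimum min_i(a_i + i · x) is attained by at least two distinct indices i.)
Roots: {-5, -3, -2, 0}

Each tropical root is a break point of the lower envelope of the lines y = a_i + i · x (there are 5 lines, with slopes 0, 1, ..., 4). Only the lines that attain the minimum somewhere contribute to roots; other lines are dominated. Here the surviving (envelope) indices are i = 4, i = 3, i = 2, i = 1, i = 0.
Intersections between consecutive envelope lines give the roots: for adjacent envelope indices i < j the intersection is x = (a_i − a_j) / (j − i). Reading off the sorted break points: {-5, -3, -2, 0}.
Verification: at each break x_0, at least two indices attain the minimum of min_i(a_i + i · x_0).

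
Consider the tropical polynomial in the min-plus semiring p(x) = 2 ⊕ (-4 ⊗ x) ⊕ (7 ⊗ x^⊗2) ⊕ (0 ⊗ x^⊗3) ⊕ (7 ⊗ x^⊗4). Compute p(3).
p(3) = -1

A tropical monomial a ⊗ x^⊗i evaluates to a + i · x. Evaluating each term at x = 3:
  Term 0 contributes 2 + 0 · 3 = 2
  Term 1 contributes -4 + 1 · 3 = -1
  Term 2 contributes 7 + 2 · 3 = 13
  Term 3 contributes 0 + 3 · 3 = 9
  Term 4 contributes 7 + 4 · 3 = 19
p(3) = ⊕ of these = min[2, -1, 13, 9, 19] = -1.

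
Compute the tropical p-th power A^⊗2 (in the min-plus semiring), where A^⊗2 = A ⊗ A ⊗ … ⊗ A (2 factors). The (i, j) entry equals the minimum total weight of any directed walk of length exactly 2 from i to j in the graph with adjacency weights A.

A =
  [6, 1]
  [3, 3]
A^⊗2 =
  [4, 4]
  [6, 4]

Each entry (A^⊗2)_ij equals the minimum over all length-2 walks i = v_0 → v_1 → … → v_2 = j of Σ_t A[v_t][v_{t+1}]. For example, for (i, j) = (0, 1) we minimise over 2 possible intermediate vertex sequences; the minimum is 4, attained along the walk 0 → 1 → 1.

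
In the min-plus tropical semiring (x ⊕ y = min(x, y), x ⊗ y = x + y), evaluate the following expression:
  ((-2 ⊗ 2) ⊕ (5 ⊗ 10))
((-2 ⊗ 2) ⊕ (5 ⊗ 10)) = 0

Expand innermost to outermost. Recall ⊕ takes the minimum of its arguments and ⊗ takes their sum. Working out the expression ((-2 ⊗ 2) ⊕ (5 ⊗ 10)) gives 0.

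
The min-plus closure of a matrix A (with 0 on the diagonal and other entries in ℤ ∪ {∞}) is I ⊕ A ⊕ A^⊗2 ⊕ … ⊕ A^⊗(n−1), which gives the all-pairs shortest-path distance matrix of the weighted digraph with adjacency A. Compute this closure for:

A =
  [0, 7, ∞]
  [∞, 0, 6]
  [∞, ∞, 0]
Closure =
  [0, 7, 13]
  [∞, 0, 6]
  [∞, ∞, 0]

This is the Floyd-Warshall all-pairs shortest-path computation. For each intermediate vertex k = 0, 1, …, 2, update dist[i][j] ← min(dist[i][j], dist[i][k] + dist[k][j]). The final matrix gives, for each (i, j), the minimum total weight of any directed path from i to j (possibly empty when i = j).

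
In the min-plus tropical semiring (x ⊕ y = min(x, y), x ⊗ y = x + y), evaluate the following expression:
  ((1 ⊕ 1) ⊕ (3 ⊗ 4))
((1 ⊕ 1) ⊕ (3 ⊗ 4)) = 1

Expand innermost to outermost. Recall ⊕ takes the minimum of its arguments and ⊗ takes their sum. Working out the expression ((1 ⊕ 1) ⊕ (3 ⊗ 4)) gives 1.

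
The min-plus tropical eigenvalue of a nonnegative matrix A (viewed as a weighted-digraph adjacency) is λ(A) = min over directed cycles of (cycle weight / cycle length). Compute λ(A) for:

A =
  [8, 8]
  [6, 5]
λ(A) = 5

Enumerate directed cycles and compute their means (weight / length). Sample:
  cycle 0 → 0: weight = 8, length = 1, mean = 8/1 ≈ 8.000
  cycle 1 → 1: weight = 5, length = 1, mean = 5/1 ≈ 5.000
  cycle 0 → 1 → 0: weight = 14, length = 2, mean = 14/2 ≈ 7.000
  cycle 1 → 0 → 1: weight = 14, length = 2, mean = 14/2 ≈ 7.000
Minimum mean = 5.000, attained e.g. along the cycle 1 → 1 with weight 5 and length 1. So λ(A) = 5/1 = 5.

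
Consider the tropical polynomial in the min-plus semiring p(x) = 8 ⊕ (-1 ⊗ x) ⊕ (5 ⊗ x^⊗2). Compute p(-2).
p(-2) = -3

A tropical monomial a ⊗ x^⊗i evaluates to a + i · x. Evaluating each term at x = -2:
  Term 0 contributes 8 + 0 · -2 = 8
  Term 1 contributes -1 + 1 · -2 = -3
  Term 2 contributes 5 + 2 · -2 = 1
p(-2) = ⊕ of these = min[8, -3, 1] = -3.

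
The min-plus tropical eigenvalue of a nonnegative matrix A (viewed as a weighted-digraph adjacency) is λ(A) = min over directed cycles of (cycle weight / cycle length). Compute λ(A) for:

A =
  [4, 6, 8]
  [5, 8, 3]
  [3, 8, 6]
λ(A) = 4

Enumerate directed cycles and compute their means (weight / length). Sample:
  cycle 0 → 0: weight = 4, length = 1, mean = 4/1 ≈ 4.000
  cycle 1 → 1: weight = 8, length = 1, mean = 8/1 ≈ 8.000
  cycle 2 → 2: weight = 6, length = 1, mean = 6/1 ≈ 6.000
  cycle 0 → 1 → 0: weight = 11, length = 2, mean = 11/2 ≈ 5.500
  cycle 0 → 2 → 0: weight = 11, length = 2, mean = 11/2 ≈ 5.500
  cycle 1 → 0 → 1: weight = 11, length = 2, mean = 11/2 ≈ 5.500
Minimum mean = 4.000, attained e.g. along the cycle 0 → 0 with weight 4 and length 1. So λ(A) = 4/1 = 4.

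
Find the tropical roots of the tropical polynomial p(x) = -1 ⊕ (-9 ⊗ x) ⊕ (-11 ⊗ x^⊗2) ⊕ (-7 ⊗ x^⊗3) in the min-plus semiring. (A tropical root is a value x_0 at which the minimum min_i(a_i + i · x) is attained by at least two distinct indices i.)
Roots: {-4, 2, 8}

Each tropical root is a break point of the lower envelope of the lines y = a_i + i · x (there are 4 lines, with slopes 0, 1, ..., 3). Only the lines that attain the minimum somewhere contribute to roots; other lines are dominated. Here the surviving (envelope) indices are i = 3, i = 2, i = 1, i = 0.
Intersections between consecutive envelope lines give the roots: for adjacent envelope indices i < j the intersection is x = (a_i − a_j) / (j − i). Reading off the sorted break points: {-4, 2, 8}.
Verification: at each break x_0, at least two indices attain the minimum of min_i(a_i + i · x_0).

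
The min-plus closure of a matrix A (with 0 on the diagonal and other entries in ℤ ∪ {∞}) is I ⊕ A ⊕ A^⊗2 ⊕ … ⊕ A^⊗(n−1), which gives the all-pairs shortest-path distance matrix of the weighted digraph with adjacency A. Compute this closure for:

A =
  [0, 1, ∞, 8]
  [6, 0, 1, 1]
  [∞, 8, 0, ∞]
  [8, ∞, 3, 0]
Closure =
  [0, 1, 2, 2]
  [6, 0, 1, 1]
  [14, 8, 0, 9]
  [8, 9, 3, 0]

This is the Floyd-Warshall all-pairs shortest-path computation. For each intermediate vertex k = 0, 1, …, 3, update dist[i][j] ← min(dist[i][j], dist[i][k] + dist[k][j]). The final matrix gives, for each (i, j), the minimum total weight of any directed path from i to j (possibly empty when i = j).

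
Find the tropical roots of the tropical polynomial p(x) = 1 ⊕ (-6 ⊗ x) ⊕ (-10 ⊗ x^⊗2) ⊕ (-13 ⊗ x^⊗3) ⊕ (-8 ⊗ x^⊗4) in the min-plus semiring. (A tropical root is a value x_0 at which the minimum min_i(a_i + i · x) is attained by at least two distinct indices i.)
Roots: {-5, 3, 4, 7}

Each tropical root is a break point of the lower envelope of the lines y = a_i + i · x (there are 5 lines, with slopes 0, 1, ..., 4). Only the lines that attain the minimum somewhere contribute to roots; other lines are dominated. Here the surviving (envelope) indices are i = 4, i = 3, i = 2, i = 1, i = 0.
Intersections between consecutive envelope lines give the roots: for adjacent envelope indices i < j the intersection is x = (a_i − a_j) / (j − i). Reading off the sorted break points: {-5, 3, 4, 7}.
Verification: at each break x_0, at least two indices attain the minimum of min_i(a_i + i · x_0).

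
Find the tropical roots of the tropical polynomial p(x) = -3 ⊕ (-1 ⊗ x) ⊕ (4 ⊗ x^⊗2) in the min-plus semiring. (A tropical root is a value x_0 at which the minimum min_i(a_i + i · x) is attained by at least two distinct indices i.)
Roots: {-5, -2}

Each tropical root is a break point of the lower envelope of the lines y = a_i + i · x (there are 3 lines, with slopes 0, 1, ..., 2). Only the lines that attain the minimum somewhere contribute to roots; other lines are dominated. Here the surviving (envelope) indices are i = 2, i = 1, i = 0.
Intersections between consecutive envelope lines give the roots: for adjacent envelope indices i < j the intersection is x = (a_i − a_j) / (j − i). Reading off the sorted break points: {-5, -2}.
Verification: at each break x_0, at least two indices attain the minimum of min_i(a_i + i · x_0).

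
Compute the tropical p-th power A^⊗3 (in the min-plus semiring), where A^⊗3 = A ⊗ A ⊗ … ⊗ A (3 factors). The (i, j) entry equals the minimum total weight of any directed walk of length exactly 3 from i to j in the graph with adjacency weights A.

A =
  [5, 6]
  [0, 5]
A^⊗3 =
  [11, 12]
  [6, 11]

Each entry (A^⊗3)_ij equals the minimum over all length-3 walks i = v_0 → v_1 → … → v_3 = j of Σ_t A[v_t][v_{t+1}]. For example, for (i, j) = (0, 1) we minimise over 4 possible intermediate vertex sequences; the minimum is 12, attained along the walk 0 → 1 → 0 → 1.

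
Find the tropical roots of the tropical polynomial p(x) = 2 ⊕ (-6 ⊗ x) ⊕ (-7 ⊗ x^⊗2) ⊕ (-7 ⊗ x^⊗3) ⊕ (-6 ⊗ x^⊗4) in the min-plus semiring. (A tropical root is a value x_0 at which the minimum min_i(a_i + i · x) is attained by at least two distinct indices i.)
Roots: {-1, 0, 1, 8}

Each tropical root is a break point of the lower envelope of the lines y = a_i + i · x (there are 5 lines, with slopes 0, 1, ..., 4). Only the lines that attain the minimum somewhere contribute to roots; other lines are dominated. Here the surviving (envelope) indices are i = 4, i = 3, i = 2, i = 1, i = 0.
Intersections between consecutive envelope lines give the roots: for adjacent envelope indices i < j the intersection is x = (a_i − a_j) / (j − i). Reading off the sorted break points: {-1, 0, 1, 8}.
Verification: at each break x_0, at least two indices attain the minimum of min_i(a_i + i · x_0).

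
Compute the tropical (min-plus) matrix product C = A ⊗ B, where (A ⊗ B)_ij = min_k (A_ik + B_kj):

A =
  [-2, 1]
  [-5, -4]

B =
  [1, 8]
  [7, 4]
A ⊗ B =
  [-1, 5]
  [-4, 0]

Apply the min-plus product entry-by-entry:
  C[0][0] = min over k of (A[0][0] + B[0][0] = -2 + 1 = -1, A[0][1] + B[1][0] = 1 + 7 = 8) = -1 (attained at k = 0)
  C[0][1] = min over k of (A[0][0] + B[0][1] = -2 + 8 = 6, A[0][1] + B[1][1] = 1 + 4 = 5) = 5 (attained at k = 1)
  C[1][0] = min over k of (A[1][0] + B[0][0] = -5 + 1 = -4, A[1][1] + B[1][0] = -4 + 7 = 3) = -4 (attained at k = 0)
  C[1][1] = min over k of (A[1][0] + B[0][1] = -5 + 8 = 3, A[1][1] + B[1][1] = -4 + 4 = 0) = 0 (attained at k = 1)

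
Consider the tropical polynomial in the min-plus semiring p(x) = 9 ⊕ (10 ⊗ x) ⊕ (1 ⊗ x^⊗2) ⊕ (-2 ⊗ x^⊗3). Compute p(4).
p(4) = 9

A tropical monomial a ⊗ x^⊗i evaluates to a + i · x. Evaluating each term at x = 4:
  Term 0 contributes 9 + 0 · 4 = 9
  Term 1 contributes 10 + 1 · 4 = 14
  Term 2 contributes 1 + 2 · 4 = 9
  Term 3 contributes -2 + 3 · 4 = 10
p(4) = ⊕ of these = min[9, 14, 9, 10] = 9.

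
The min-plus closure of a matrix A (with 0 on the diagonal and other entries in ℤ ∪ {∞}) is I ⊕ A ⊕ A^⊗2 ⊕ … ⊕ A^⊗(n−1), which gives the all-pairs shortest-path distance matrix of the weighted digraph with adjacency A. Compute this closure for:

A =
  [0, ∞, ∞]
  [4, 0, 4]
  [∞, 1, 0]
Closure =
  [0, ∞, ∞]
  [4, 0, 4]
  [5, 1, 0]

This is the Floyd-Warshall all-pairs shortest-path computation. For each intermediate vertex k = 0, 1, …, 2, update dist[i][j] ← min(dist[i][j], dist[i][k] + dist[k][j]). The final matrix gives, for each (i, j), the minimum total weight of any directed path from i to j (possibly empty when i = j).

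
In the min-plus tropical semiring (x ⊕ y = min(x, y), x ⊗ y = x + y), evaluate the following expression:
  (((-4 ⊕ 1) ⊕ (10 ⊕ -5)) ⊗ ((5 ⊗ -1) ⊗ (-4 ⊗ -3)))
(((-4 ⊕ 1) ⊕ (10 ⊕ -5)) ⊗ ((5 ⊗ -1) ⊗ (-4 ⊗ -3))) = -8

Expand innermost to outermost. Recall ⊕ takes the minimum of its arguments and ⊗ takes their sum. Working out the expression (((-4 ⊕ 1) ⊕ (10 ⊕ -5)) ⊗ ((5 ⊗ -1) ⊗ (-4 ⊗ -3))) gives -8.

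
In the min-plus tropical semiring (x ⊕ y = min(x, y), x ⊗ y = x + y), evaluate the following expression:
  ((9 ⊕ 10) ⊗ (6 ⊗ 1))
((9 ⊕ 10) ⊗ (6 ⊗ 1)) = 16

Expand innermost to outermost. Recall ⊕ takes the minimum of its arguments and ⊗ takes their sum. Working out the expression ((9 ⊕ 10) ⊗ (6 ⊗ 1)) gives 16.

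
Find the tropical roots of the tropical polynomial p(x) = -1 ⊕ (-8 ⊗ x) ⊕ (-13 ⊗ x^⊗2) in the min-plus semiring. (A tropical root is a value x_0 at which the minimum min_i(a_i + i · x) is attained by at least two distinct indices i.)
Roots: {5, 7}

Each tropical root is a break point of the lower envelope of the lines y = a_i + i · x (there are 3 lines, with slopes 0, 1, ..., 2). Only the lines that attain the minimum somewhere contribute to roots; other lines are dominated. Here the surviving (envelope) indices are i = 2, i = 1, i = 0.
Intersections between consecutive envelope lines give the roots: for adjacent envelope indices i < j the intersection is x = (a_i − a_j) / (j − i). Reading off the sorted break points: {5, 7}.
Verification: at each break x_0, at least two indices attain the minimum of min_i(a_i + i · x_0).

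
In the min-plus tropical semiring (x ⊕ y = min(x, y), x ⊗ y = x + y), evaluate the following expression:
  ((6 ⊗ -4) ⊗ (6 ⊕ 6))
((6 ⊗ -4) ⊗ (6 ⊕ 6)) = 8

Expand innermost to outermost. Recall ⊕ takes the minimum of its arguments and ⊗ takes their sum. Working out the expression ((6 ⊗ -4) ⊗ (6 ⊕ 6)) gives 8.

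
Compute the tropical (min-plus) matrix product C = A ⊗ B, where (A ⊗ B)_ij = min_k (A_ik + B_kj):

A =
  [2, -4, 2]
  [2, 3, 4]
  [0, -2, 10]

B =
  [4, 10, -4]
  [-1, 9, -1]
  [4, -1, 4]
A ⊗ B =
  [-5, 1, -5]
  [2, 3, -2]
  [-3, 7, -4]

Apply the min-plus product entry-by-entry:
  C[0][0] = min over k of (A[0][0] + B[0][0] = 2 + 4 = 6, A[0][1] + B[1][0] = -4 + -1 = -5, A[0][2] + B[2][0] = 2 + 4 = 6) = -5 (attained at k = 1)
  C[0][1] = min over k of (A[0][0] + B[0][1] = 2 + 10 = 12, A[0][1] + B[1][1] = -4 + 9 = 5, A[0][2] + B[2][1] = 2 + -1 = 1) = 1 (attained at k = 2)
  C[0][2] = min over k of (A[0][0] + B[0][2] = 2 + -4 = -2, A[0][1] + B[1][2] = -4 + -1 = -5, A[0][2] + B[2][2] = 2 + 4 = 6) = -5 (attained at k = 1)
  C[1][0] = min over k of (A[1][0] + B[0][0] = 2 + 4 = 6, A[1][1] + B[1][0] = 3 + -1 = 2, A[1][2] + B[2][0] = 4 + 4 = 8) = 2 (attained at k = 1)
  C[1][1] = min over k of (A[1][0] + B[0][1] = 2 + 10 = 12, A[1][1] + B[1][1] = 3 + 9 = 12, A[1][2] + B[2][1] = 4 + -1 = 3) = 3 (attained at k = 2)
  C[1][2] = min over k of (A[1][0] + B[0][2] = 2 + -4 = -2, A[1][1] + B[1][2] = 3 + -1 = 2, A[1][2] + B[2][2] = 4 + 4 = 8) = -2 (attained at k = 0)
  C[2][0] = min over k of (A[2][0] + B[0][0] = 0 + 4 = 4, A[2][1] + B[1][0] = -2 + -1 = -3, A[2][2] + B[2][0] = 10 + 4 = 14) = -3 (attained at k = 1)
  C[2][1] = min over k of (A[2][0] + B[0][1] = 0 + 10 = 10, A[2][1] + B[1][1] = -2 + 9 = 7, A[2][2] + B[2][1] = 10 + -1 = 9) = 7 (attained at k = 1)
  C[2][2] = min over k of (A[2][0] + B[0][2] = 0 + -4 = -4, A[2][1] + B[1][2] = -2 + -1 = -3, A[2][2] + B[2][2] = 10 + 4 = 14) = -4 (attained at k = 0)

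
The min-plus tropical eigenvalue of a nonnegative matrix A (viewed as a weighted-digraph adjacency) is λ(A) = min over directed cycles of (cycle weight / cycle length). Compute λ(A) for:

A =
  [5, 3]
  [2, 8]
λ(A) = 5/2

Enumerate directed cycles and compute their means (weight / length). Sample:
  cycle 0 → 0: weight = 5, length = 1, mean = 5/1 ≈ 5.000
  cycle 1 → 1: weight = 8, length = 1, mean = 8/1 ≈ 8.000
  cycle 0 → 1 → 0: weight = 5, length = 2, mean = 5/2 ≈ 2.500
  cycle 1 → 0 → 1: weight = 5, length = 2, mean = 5/2 ≈ 2.500
Minimum mean = 2.500, attained e.g. along the cycle 0 → 1 → 0 with weight 5 and length 2. So λ(A) = 5/2 = 5/2.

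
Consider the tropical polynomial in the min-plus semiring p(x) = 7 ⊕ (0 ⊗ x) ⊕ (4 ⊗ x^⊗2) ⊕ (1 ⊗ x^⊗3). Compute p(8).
p(8) = 7

A tropical monomial a ⊗ x^⊗i evaluates to a + i · x. Evaluating each term at x = 8:
  Term 0 contributes 7 + 0 · 8 = 7
  Term 1 contributes 0 + 1 · 8 = 8
  Term 2 contributes 4 + 2 · 8 = 20
  Term 3 contributes 1 + 3 · 8 = 25
p(8) = ⊕ of these = min[7, 8, 20, 25] = 7.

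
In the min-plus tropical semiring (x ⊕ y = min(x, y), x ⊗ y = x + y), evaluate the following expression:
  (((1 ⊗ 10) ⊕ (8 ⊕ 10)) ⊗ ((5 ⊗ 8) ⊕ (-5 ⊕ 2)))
(((1 ⊗ 10) ⊕ (8 ⊕ 10)) ⊗ ((5 ⊗ 8) ⊕ (-5 ⊕ 2))) = 3

Expand innermost to outermost. Recall ⊕ takes the minimum of its arguments and ⊗ takes their sum. Working out the expression (((1 ⊗ 10) ⊕ (8 ⊕ 10)) ⊗ ((5 ⊗ 8) ⊕ (-5 ⊕ 2))) gives 3.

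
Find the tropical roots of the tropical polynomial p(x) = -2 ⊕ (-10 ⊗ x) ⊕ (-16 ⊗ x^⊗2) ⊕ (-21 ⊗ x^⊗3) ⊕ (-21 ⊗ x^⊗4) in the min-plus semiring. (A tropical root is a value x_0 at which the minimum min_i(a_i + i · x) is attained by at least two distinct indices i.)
Roots: {0, 5, 6, 8}

Each tropical root is a break point of the lower envelope of the lines y = a_i + i · x (there are 5 lines, with slopes 0, 1, ..., 4). Only the lines that attain the minimum somewhere contribute to roots; other lines are dominated. Here the surviving (envelope) indices are i = 4, i = 3, i = 2, i = 1, i = 0.
Intersections between consecutive envelope lines give the roots: for adjacent envelope indices i < j the intersection is x = (a_i − a_j) / (j − i). Reading off the sorted break points: {0, 5, 6, 8}.
Verification: at each break x_0, at least two indices attain the minimum of min_i(a_i + i · x_0).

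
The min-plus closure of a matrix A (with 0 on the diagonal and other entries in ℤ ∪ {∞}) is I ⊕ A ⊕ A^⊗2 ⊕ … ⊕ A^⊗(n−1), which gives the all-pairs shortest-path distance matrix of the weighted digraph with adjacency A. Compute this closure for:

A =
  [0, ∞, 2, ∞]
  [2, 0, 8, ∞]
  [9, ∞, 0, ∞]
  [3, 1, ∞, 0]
Closure =
  [0, ∞, 2, ∞]
  [2, 0, 4, ∞]
  [9, ∞, 0, ∞]
  [3, 1, 5, 0]

This is the Floyd-Warshall all-pairs shortest-path computation. For each intermediate vertex k = 0, 1, …, 3, update dist[i][j] ← min(dist[i][j], dist[i][k] + dist[k][j]). The final matrix gives, for each (i, j), the minimum total weight of any directed path from i to j (possibly empty when i = j).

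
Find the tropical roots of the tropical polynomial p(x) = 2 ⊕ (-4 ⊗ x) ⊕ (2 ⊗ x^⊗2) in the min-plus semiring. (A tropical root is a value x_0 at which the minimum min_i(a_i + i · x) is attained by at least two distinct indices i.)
Roots: {-6, 6}

Each tropical root is a break point of the lower envelope of the lines y = a_i + i · x (there are 3 lines, with slopes 0, 1, ..., 2). Only the lines that attain the minimum somewhere contribute to roots; other lines are dominated. Here the surviving (envelope) indices are i = 2, i = 1, i = 0.
Intersections between consecutive envelope lines give the roots: for adjacent envelope indices i < j the intersection is x = (a_i − a_j) / (j − i). Reading off the sorted break points: {-6, 6}.
Verification: at each break x_0, at least two indices attain the minimum of min_i(a_i + i · x_0).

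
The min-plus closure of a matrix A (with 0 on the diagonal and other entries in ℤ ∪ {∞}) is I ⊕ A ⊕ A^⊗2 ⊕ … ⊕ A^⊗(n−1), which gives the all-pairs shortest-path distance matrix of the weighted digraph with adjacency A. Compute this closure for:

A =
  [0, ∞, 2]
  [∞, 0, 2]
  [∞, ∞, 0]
Closure =
  [0, ∞, 2]
  [∞, 0, 2]
  [∞, ∞, 0]

This is the Floyd-Warshall all-pairs shortest-path computation. For each intermediate vertex k = 0, 1, …, 2, update dist[i][j] ← min(dist[i][j], dist[i][k] + dist[k][j]). The final matrix gives, for each (i, j), the minimum total weight of any directed path from i to j (possibly empty when i = j).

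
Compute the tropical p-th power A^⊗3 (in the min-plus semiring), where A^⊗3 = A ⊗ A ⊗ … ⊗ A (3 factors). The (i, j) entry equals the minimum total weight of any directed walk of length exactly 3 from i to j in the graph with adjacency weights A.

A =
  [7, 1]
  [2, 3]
A^⊗3 =
  [6, 4]
  [5, 6]

Each entry (A^⊗3)_ij equals the minimum over all length-3 walks i = v_0 → v_1 → … → v_3 = j of Σ_t A[v_t][v_{t+1}]. For example, for (i, j) = (0, 1) we minimise over 4 possible intermediate vertex sequences; the minimum is 4, attained along the walk 0 → 1 → 0 → 1.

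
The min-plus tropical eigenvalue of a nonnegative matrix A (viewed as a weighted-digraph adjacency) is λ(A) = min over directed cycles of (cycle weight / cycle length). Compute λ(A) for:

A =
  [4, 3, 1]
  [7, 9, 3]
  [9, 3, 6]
λ(A) = 3

Enumerate directed cycles and compute their means (weight / length). Sample:
  cycle 0 → 0: weight = 4, length = 1, mean = 4/1 ≈ 4.000
  cycle 1 → 1: weight = 9, length = 1, mean = 9/1 ≈ 9.000
  cycle 2 → 2: weight = 6, length = 1, mean = 6/1 ≈ 6.000
  cycle 0 → 1 → 0: weight = 10, length = 2, mean = 10/2 ≈ 5.000
  cycle 0 → 2 → 0: weight = 10, length = 2, mean = 10/2 ≈ 5.000
  cycle 1 → 0 → 1: weight = 10, length = 2, mean = 10/2 ≈ 5.000
Minimum mean = 3.000, attained e.g. along the cycle 1 → 2 → 1 with weight 6 and length 2. So λ(A) = 6/2 = 3.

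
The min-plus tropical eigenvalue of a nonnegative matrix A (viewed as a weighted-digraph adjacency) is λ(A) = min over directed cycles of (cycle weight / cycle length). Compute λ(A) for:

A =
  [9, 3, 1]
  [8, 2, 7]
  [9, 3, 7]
λ(A) = 2

Enumerate directed cycles and compute their means (weight / length). Sample:
  cycle 0 → 0: weight = 9, length = 1, mean = 9/1 ≈ 9.000
  cycle 1 → 1: weight = 2, length = 1, mean = 2/1 ≈ 2.000
  cycle 2 → 2: weight = 7, length = 1, mean = 7/1 ≈ 7.000
  cycle 0 → 1 → 0: weight = 11, length = 2, mean = 11/2 ≈ 5.500
  cycle 0 → 2 → 0: weight = 10, length = 2, mean = 10/2 ≈ 5.000
  cycle 1 → 0 → 1: weight = 11, length = 2, mean = 11/2 ≈ 5.500
Minimum mean = 2.000, attained e.g. along the cycle 1 → 1 with weight 2 and length 1. So λ(A) = 2/1 = 2.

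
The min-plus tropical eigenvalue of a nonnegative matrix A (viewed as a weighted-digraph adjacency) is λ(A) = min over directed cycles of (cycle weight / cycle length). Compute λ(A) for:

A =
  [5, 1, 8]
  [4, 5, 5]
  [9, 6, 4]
λ(A) = 5/2

Enumerate directed cycles and compute their means (weight / length). Sample:
  cycle 0 → 0: weight = 5, length = 1, mean = 5/1 ≈ 5.000
  cycle 1 → 1: weight = 5, length = 1, mean = 5/1 ≈ 5.000
  cycle 2 → 2: weight = 4, length = 1, mean = 4/1 ≈ 4.000
  cycle 0 → 1 → 0: weight = 5, length = 2, mean = 5/2 ≈ 2.500
  cycle 0 → 2 → 0: weight = 17, length = 2, mean = 17/2 ≈ 8.500
  cycle 1 → 0 → 1: weight = 5, length = 2, mean = 5/2 ≈ 2.500
Minimum mean = 2.500, attained e.g. along the cycle 0 → 1 → 0 with weight 5 and length 2. So λ(A) = 5/2 = 5/2.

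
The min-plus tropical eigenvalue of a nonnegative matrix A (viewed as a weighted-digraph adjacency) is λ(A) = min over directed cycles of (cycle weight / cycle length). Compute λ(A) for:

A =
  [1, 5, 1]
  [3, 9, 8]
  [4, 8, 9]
λ(A) = 1

Enumerate directed cycles and compute their means (weight / length). Sample:
  cycle 0 → 0: weight = 1, length = 1, mean = 1/1 ≈ 1.000
  cycle 1 → 1: weight = 9, length = 1, mean = 9/1 ≈ 9.000
  cycle 2 → 2: weight = 9, length = 1, mean = 9/1 ≈ 9.000
  cycle 0 → 1 → 0: weight = 8, length = 2, mean = 8/2 ≈ 4.000
  cycle 0 → 2 → 0: weight = 5, length = 2, mean = 5/2 ≈ 2.500
  cycle 1 → 0 → 1: weight = 8, length = 2, mean = 8/2 ≈ 4.000
Minimum mean = 1.000, attained e.g. along the cycle 0 → 0 with weight 1 and length 1. So λ(A) = 1/1 = 1.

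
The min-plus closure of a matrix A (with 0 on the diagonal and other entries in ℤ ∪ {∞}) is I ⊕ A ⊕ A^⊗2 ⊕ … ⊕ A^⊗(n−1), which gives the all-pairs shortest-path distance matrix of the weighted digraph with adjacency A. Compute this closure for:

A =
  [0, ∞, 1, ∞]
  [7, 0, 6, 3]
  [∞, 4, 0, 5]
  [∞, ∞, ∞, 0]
Closure =
  [0, 5, 1, 6]
  [7, 0, 6, 3]
  [11, 4, 0, 5]
  [∞, ∞, ∞, 0]

This is the Floyd-Warshall all-pairs shortest-path computation. For each intermediate vertex k = 0, 1, …, 3, update dist[i][j] ← min(dist[i][j], dist[i][k] + dist[k][j]). The final matrix gives, for each (i, j), the minimum total weight of any directed path from i to j (possibly empty when i = j).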